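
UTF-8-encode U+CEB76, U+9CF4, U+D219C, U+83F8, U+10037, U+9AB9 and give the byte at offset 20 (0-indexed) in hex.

0xB9

U+CEB76 → 4-byte form F3 8E AD B6 at offsets 0–3.
U+9CF4 → 3-byte form E9 B3 B4 at offsets 4–6.
U+D219C → 4-byte form F3 92 86 9C at offsets 7–10.
U+83F8 → 3-byte form E8 8F B8 at offsets 11–13.
U+10037 → 4-byte form F0 90 80 B7 at offsets 14–17.
U+9AB9 → 3-byte form E9 AA B9 at offsets 18–20.
Offset 20 falls in char 6's range; it's byte 3 of E9 AA B9 = 0xB9.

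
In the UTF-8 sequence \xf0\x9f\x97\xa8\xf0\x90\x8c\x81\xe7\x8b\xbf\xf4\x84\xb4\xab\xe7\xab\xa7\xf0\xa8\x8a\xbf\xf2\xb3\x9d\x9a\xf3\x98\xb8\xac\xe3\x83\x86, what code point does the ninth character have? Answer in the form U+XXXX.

U+30C6

Offset 0: leading byte 0xF0 = 11110000 → 4-byte char #1 = F0 9F 97 A8.
Offset 4: leading byte 0xF0 = 11110000 → 4-byte char #2 = F0 90 8C 81.
Offset 8: leading byte 0xE7 = 11100111 → 3-byte char #3 = E7 8B BF.
Offset 11: leading byte 0xF4 = 11110100 → 4-byte char #4 = F4 84 B4 AB.
Offset 15: leading byte 0xE7 = 11100111 → 3-byte char #5 = E7 AB A7.
Offset 18: leading byte 0xF0 = 11110000 → 4-byte char #6 = F0 A8 8A BF.
Offset 22: leading byte 0xF2 = 11110010 → 4-byte char #7 = F2 B3 9D 9A.
Offset 26: leading byte 0xF3 = 11110011 → 4-byte char #8 = F3 98 B8 AC.
Offset 30: leading byte 0xE3 = 11100011 → 3-byte char #9 = E3 83 86.
Leading byte 0xE3 = 11100011 matches 1110xxxx → 3-byte sequence.
Byte 1: 0xE3 = 11100011, payload 0011 (4 bits).
Byte 2: 0x83 = 10000011 (10xxxxxx ✓), payload 000011.
Byte 3: 0x86 = 10000110 (10xxxxxx ✓), payload 000110.
Concatenate: 0011000011000110 = 0x30C6 (16 bits → U+30C6).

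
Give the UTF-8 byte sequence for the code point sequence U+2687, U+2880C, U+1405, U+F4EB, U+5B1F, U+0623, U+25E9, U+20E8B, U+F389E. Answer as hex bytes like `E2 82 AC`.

U+2687: 3-byte form → E2 9A 87.
U+2880C: 4-byte form → F0 A8 A0 8C.
U+1405: 3-byte form → E1 90 85.
U+F4EB: 3-byte form → EF 93 AB.
U+5B1F: 3-byte form → E5 AC 9F.
U+0623: 2-byte form → D8 A3.
U+25E9: 3-byte form → E2 97 A9.
U+20E8B: 4-byte form → F0 A0 BA 8B.
U+F389E: 4-byte form → F3 B3 A2 9E.
Concatenated (29 bytes): E2 9A 87 F0 A8 A0 8C E1 90 85 EF 93 AB E5 AC 9F D8 A3 E2 97 A9 F0 A0 BA 8B F3 B3 A2 9E.

E2 9A 87 F0 A8 A0 8C E1 90 85 EF 93 AB E5 AC 9F D8 A3 E2 97 A9 F0 A0 BA 8B F3 B3 A2 9E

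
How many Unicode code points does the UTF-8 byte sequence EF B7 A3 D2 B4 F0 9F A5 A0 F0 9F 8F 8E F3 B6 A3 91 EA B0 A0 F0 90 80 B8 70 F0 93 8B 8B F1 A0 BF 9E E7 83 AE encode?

11

Byte at offset 0: 0xEF = 11101111 → 3-byte char (#1). Advance 3.
Byte at offset 3: 0xD2 = 11010010 → 2-byte char (#2). Advance 2.
Byte at offset 5: 0xF0 = 11110000 → 4-byte char (#3). Advance 4.
Byte at offset 9: 0xF0 = 11110000 → 4-byte char (#4). Advance 4.
Byte at offset 13: 0xF3 = 11110011 → 4-byte char (#5). Advance 4.
Byte at offset 17: 0xEA = 11101010 → 3-byte char (#6). Advance 3.
Byte at offset 20: 0xF0 = 11110000 → 4-byte char (#7). Advance 4.
Byte at offset 24: 0x70 = 01110000 → 1-byte char (#8). Advance 1.
Byte at offset 25: 0xF0 = 11110000 → 4-byte char (#9). Advance 4.
Byte at offset 29: 0xF1 = 11110001 → 4-byte char (#10). Advance 4.
Byte at offset 33: 0xE7 = 11100111 → 3-byte char (#11). Advance 3.
Reached end at offset 36 after 11 code points.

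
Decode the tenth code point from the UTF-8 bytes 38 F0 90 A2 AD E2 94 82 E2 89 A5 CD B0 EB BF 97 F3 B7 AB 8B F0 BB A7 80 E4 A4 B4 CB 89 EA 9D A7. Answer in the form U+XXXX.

U+02C9

Offset 0: leading byte 0x38 = 00111000 → 1-byte char #1 = 38.
Offset 1: leading byte 0xF0 = 11110000 → 4-byte char #2 = F0 90 A2 AD.
Offset 5: leading byte 0xE2 = 11100010 → 3-byte char #3 = E2 94 82.
Offset 8: leading byte 0xE2 = 11100010 → 3-byte char #4 = E2 89 A5.
Offset 11: leading byte 0xCD = 11001101 → 2-byte char #5 = CD B0.
Offset 13: leading byte 0xEB = 11101011 → 3-byte char #6 = EB BF 97.
Offset 16: leading byte 0xF3 = 11110011 → 4-byte char #7 = F3 B7 AB 8B.
Offset 20: leading byte 0xF0 = 11110000 → 4-byte char #8 = F0 BB A7 80.
Offset 24: leading byte 0xE4 = 11100100 → 3-byte char #9 = E4 A4 B4.
Offset 27: leading byte 0xCB = 11001011 → 2-byte char #10 = CB 89.
Leading byte 0xCB = 11001011 matches 110xxxxx → 2-byte sequence.
Byte 1: 0xCB = 11001011, payload 01011 (5 bits).
Byte 2: 0x89 = 10001001 (10xxxxxx ✓), payload 001001.
Concatenate: 01011001001 = 0x2C9 (11 bits → U+02C9).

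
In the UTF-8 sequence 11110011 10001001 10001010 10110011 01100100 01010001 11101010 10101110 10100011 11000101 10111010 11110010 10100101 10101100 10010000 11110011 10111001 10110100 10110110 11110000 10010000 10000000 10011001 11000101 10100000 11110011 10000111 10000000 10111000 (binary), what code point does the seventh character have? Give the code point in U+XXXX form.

U+F9D36

Offset 0: leading byte 0xF3 = 11110011 → 4-byte char #1 = F3 89 8A B3.
Offset 4: leading byte 0x64 = 01100100 → 1-byte char #2 = 64.
Offset 5: leading byte 0x51 = 01010001 → 1-byte char #3 = 51.
Offset 6: leading byte 0xEA = 11101010 → 3-byte char #4 = EA AE A3.
Offset 9: leading byte 0xC5 = 11000101 → 2-byte char #5 = C5 BA.
Offset 11: leading byte 0xF2 = 11110010 → 4-byte char #6 = F2 A5 AC 90.
Offset 15: leading byte 0xF3 = 11110011 → 4-byte char #7 = F3 B9 B4 B6.
Leading byte 0xF3 = 11110011 matches 11110xxx → 4-byte sequence.
Byte 1: 0xF3 = 11110011, payload 011 (3 bits).
Byte 2: 0xB9 = 10111001 (10xxxxxx ✓), payload 111001.
Byte 3: 0xB4 = 10110100 (10xxxxxx ✓), payload 110100.
Byte 4: 0xB6 = 10110110 (10xxxxxx ✓), payload 110110.
Concatenate: 011111001110100110110 = 0xF9D36 (21 bits → U+F9D36).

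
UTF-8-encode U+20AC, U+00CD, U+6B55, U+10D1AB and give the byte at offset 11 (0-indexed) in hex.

U+20AC → 3-byte form E2 82 AC at offsets 0–2.
U+00CD → 2-byte form C3 8D at offsets 3–4.
U+6B55 → 3-byte form E6 AD 95 at offsets 5–7.
U+10D1AB → 4-byte form F4 8D 86 AB at offsets 8–11.
Offset 11 falls in char 4's range; it's byte 4 of F4 8D 86 AB = 0xAB.

0xAB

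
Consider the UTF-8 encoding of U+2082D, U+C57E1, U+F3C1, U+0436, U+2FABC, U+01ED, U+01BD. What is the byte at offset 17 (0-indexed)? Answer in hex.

U+2082D → 4-byte form F0 A0 A0 AD at offsets 0–3.
U+C57E1 → 4-byte form F3 85 9F A1 at offsets 4–7.
U+F3C1 → 3-byte form EF 8F 81 at offsets 8–10.
U+0436 → 2-byte form D0 B6 at offsets 11–12.
U+2FABC → 4-byte form F0 AF AA BC at offsets 13–16.
U+01ED → 2-byte form C7 AD at offsets 17–18.
Offset 17 falls in char 6's range; it's byte 1 of C7 AD = 0xC7.

0xC7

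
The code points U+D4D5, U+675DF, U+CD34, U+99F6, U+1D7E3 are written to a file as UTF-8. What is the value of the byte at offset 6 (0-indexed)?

U+D4D5 → 3-byte form ED 93 95 at offsets 0–2.
U+675DF → 4-byte form F1 A7 97 9F at offsets 3–6.
Offset 6 falls in char 2's range; it's byte 4 of F1 A7 97 9F = 0x9F.

0x9F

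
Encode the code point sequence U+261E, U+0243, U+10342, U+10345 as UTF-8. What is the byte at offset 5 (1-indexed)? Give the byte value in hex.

1-indexed offset 5 is 0-indexed offset 4.
U+261E → 3-byte form E2 98 9E at offsets 0–2.
U+0243 → 2-byte form C9 83 at offsets 3–4.
Offset 4 falls in char 2's range; it's byte 2 of C9 83 = 0x83.

0x83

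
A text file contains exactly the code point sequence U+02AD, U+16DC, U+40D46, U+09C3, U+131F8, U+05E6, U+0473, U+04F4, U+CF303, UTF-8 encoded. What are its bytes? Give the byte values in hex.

U+02AD: 2-byte form → CA AD.
U+16DC: 3-byte form → E1 9B 9C.
U+40D46: 4-byte form → F1 80 B5 86.
U+09C3: 3-byte form → E0 A7 83.
U+131F8: 4-byte form → F0 93 87 B8.
U+05E6: 2-byte form → D7 A6.
U+0473: 2-byte form → D1 B3.
U+04F4: 2-byte form → D3 B4.
U+CF303: 4-byte form → F3 8F 8C 83.
Concatenated (26 bytes): CA AD E1 9B 9C F1 80 B5 86 E0 A7 83 F0 93 87 B8 D7 A6 D1 B3 D3 B4 F3 8F 8C 83.

CA AD E1 9B 9C F1 80 B5 86 E0 A7 83 F0 93 87 B8 D7 A6 D1 B3 D3 B4 F3 8F 8C 83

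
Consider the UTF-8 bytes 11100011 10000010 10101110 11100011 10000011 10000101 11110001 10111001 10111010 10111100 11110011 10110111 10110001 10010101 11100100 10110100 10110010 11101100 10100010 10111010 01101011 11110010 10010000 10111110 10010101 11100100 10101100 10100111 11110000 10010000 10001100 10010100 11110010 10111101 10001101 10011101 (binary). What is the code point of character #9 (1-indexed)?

U+4B27

Offset 0: leading byte 0xE3 = 11100011 → 3-byte char #1 = E3 82 AE.
Offset 3: leading byte 0xE3 = 11100011 → 3-byte char #2 = E3 83 85.
Offset 6: leading byte 0xF1 = 11110001 → 4-byte char #3 = F1 B9 BA BC.
Offset 10: leading byte 0xF3 = 11110011 → 4-byte char #4 = F3 B7 B1 95.
Offset 14: leading byte 0xE4 = 11100100 → 3-byte char #5 = E4 B4 B2.
Offset 17: leading byte 0xEC = 11101100 → 3-byte char #6 = EC A2 BA.
Offset 20: leading byte 0x6B = 01101011 → 1-byte char #7 = 6B.
Offset 21: leading byte 0xF2 = 11110010 → 4-byte char #8 = F2 90 BE 95.
Offset 25: leading byte 0xE4 = 11100100 → 3-byte char #9 = E4 AC A7.
Leading byte 0xE4 = 11100100 matches 1110xxxx → 3-byte sequence.
Byte 1: 0xE4 = 11100100, payload 0100 (4 bits).
Byte 2: 0xAC = 10101100 (10xxxxxx ✓), payload 101100.
Byte 3: 0xA7 = 10100111 (10xxxxxx ✓), payload 100111.
Concatenate: 0100101100100111 = 0x4B27 (16 bits → U+4B27).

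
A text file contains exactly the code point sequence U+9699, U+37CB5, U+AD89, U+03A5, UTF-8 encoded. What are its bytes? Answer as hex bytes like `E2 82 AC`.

E9 9A 99 F0 B7 B2 B5 EA B6 89 CE A5

U+9699: 3-byte form → E9 9A 99.
U+37CB5: 4-byte form → F0 B7 B2 B5.
U+AD89: 3-byte form → EA B6 89.
U+03A5: 2-byte form → CE A5.
Concatenated (12 bytes): E9 9A 99 F0 B7 B2 B5 EA B6 89 CE A5.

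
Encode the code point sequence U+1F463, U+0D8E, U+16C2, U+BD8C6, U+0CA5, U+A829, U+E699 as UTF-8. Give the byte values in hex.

F0 9F 91 A3 E0 B6 8E E1 9B 82 F2 BD A3 86 E0 B2 A5 EA A0 A9 EE 9A 99

U+1F463: 4-byte form → F0 9F 91 A3.
U+0D8E: 3-byte form → E0 B6 8E.
U+16C2: 3-byte form → E1 9B 82.
U+BD8C6: 4-byte form → F2 BD A3 86.
U+0CA5: 3-byte form → E0 B2 A5.
U+A829: 3-byte form → EA A0 A9.
U+E699: 3-byte form → EE 9A 99.
Concatenated (23 bytes): F0 9F 91 A3 E0 B6 8E E1 9B 82 F2 BD A3 86 E0 B2 A5 EA A0 A9 EE 9A 99.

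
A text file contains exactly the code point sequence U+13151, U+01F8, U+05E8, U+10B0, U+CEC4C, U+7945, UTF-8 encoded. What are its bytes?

F0 93 85 91 C7 B8 D7 A8 E1 82 B0 F3 8E B1 8C E7 A5 85

U+13151: 4-byte form → F0 93 85 91.
U+01F8: 2-byte form → C7 B8.
U+05E8: 2-byte form → D7 A8.
U+10B0: 3-byte form → E1 82 B0.
U+CEC4C: 4-byte form → F3 8E B1 8C.
U+7945: 3-byte form → E7 A5 85.
Concatenated (18 bytes): F0 93 85 91 C7 B8 D7 A8 E1 82 B0 F3 8E B1 8C E7 A5 85.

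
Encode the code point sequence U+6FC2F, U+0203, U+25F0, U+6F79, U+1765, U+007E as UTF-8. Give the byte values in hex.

U+6FC2F: 4-byte form → F1 AF B0 AF.
U+0203: 2-byte form → C8 83.
U+25F0: 3-byte form → E2 97 B0.
U+6F79: 3-byte form → E6 BD B9.
U+1765: 3-byte form → E1 9D A5.
U+007E: 1-byte form → 7E.
Concatenated (16 bytes): F1 AF B0 AF C8 83 E2 97 B0 E6 BD B9 E1 9D A5 7E.

F1 AF B0 AF C8 83 E2 97 B0 E6 BD B9 E1 9D A5 7E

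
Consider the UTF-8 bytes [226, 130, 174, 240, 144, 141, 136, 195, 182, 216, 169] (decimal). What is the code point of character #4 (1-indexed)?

Offset 0: leading byte 0xE2 = 11100010 → 3-byte char #1 = E2 82 AE.
Offset 3: leading byte 0xF0 = 11110000 → 4-byte char #2 = F0 90 8D 88.
Offset 7: leading byte 0xC3 = 11000011 → 2-byte char #3 = C3 B6.
Offset 9: leading byte 0xD8 = 11011000 → 2-byte char #4 = D8 A9.
Leading byte 0xD8 = 11011000 matches 110xxxxx → 2-byte sequence.
Byte 1: 0xD8 = 11011000, payload 11000 (5 bits).
Byte 2: 0xA9 = 10101001 (10xxxxxx ✓), payload 101001.
Concatenate: 11000101001 = 0x629 (11 bits → U+0629).

U+0629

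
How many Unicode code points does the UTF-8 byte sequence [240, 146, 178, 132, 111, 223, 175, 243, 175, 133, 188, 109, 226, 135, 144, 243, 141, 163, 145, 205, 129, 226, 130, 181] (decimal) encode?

9

Byte at offset 0: 0xF0 = 11110000 → 4-byte char (#1). Advance 4.
Byte at offset 4: 0x6F = 01101111 → 1-byte char (#2). Advance 1.
Byte at offset 5: 0xDF = 11011111 → 2-byte char (#3). Advance 2.
Byte at offset 7: 0xF3 = 11110011 → 4-byte char (#4). Advance 4.
Byte at offset 11: 0x6D = 01101101 → 1-byte char (#5). Advance 1.
Byte at offset 12: 0xE2 = 11100010 → 3-byte char (#6). Advance 3.
Byte at offset 15: 0xF3 = 11110011 → 4-byte char (#7). Advance 4.
Byte at offset 19: 0xCD = 11001101 → 2-byte char (#8). Advance 2.
Byte at offset 21: 0xE2 = 11100010 → 3-byte char (#9). Advance 3.
Reached end at offset 24 after 9 code points.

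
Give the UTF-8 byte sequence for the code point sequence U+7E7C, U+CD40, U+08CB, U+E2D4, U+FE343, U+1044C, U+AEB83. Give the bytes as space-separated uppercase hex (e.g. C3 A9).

E7 B9 BC EC B5 80 E0 A3 8B EE 8B 94 F3 BE 8D 83 F0 90 91 8C F2 AE AE 83

U+7E7C: 3-byte form → E7 B9 BC.
U+CD40: 3-byte form → EC B5 80.
U+08CB: 3-byte form → E0 A3 8B.
U+E2D4: 3-byte form → EE 8B 94.
U+FE343: 4-byte form → F3 BE 8D 83.
U+1044C: 4-byte form → F0 90 91 8C.
U+AEB83: 4-byte form → F2 AE AE 83.
Concatenated (24 bytes): E7 B9 BC EC B5 80 E0 A3 8B EE 8B 94 F3 BE 8D 83 F0 90 91 8C F2 AE AE 83.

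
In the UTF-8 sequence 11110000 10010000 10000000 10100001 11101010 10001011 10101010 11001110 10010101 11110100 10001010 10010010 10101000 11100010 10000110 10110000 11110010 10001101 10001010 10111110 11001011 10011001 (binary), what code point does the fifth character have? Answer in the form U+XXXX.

U+21B0

Offset 0: leading byte 0xF0 = 11110000 → 4-byte char #1 = F0 90 80 A1.
Offset 4: leading byte 0xEA = 11101010 → 3-byte char #2 = EA 8B AA.
Offset 7: leading byte 0xCE = 11001110 → 2-byte char #3 = CE 95.
Offset 9: leading byte 0xF4 = 11110100 → 4-byte char #4 = F4 8A 92 A8.
Offset 13: leading byte 0xE2 = 11100010 → 3-byte char #5 = E2 86 B0.
Leading byte 0xE2 = 11100010 matches 1110xxxx → 3-byte sequence.
Byte 1: 0xE2 = 11100010, payload 0010 (4 bits).
Byte 2: 0x86 = 10000110 (10xxxxxx ✓), payload 000110.
Byte 3: 0xB0 = 10110000 (10xxxxxx ✓), payload 110000.
Concatenate: 0010000110110000 = 0x21B0 (16 bits → U+21B0).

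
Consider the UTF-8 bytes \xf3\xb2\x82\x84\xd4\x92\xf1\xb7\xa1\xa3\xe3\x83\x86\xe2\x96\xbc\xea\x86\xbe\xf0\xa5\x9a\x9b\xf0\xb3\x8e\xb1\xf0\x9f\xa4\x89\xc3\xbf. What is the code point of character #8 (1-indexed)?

Offset 0: leading byte 0xF3 = 11110011 → 4-byte char #1 = F3 B2 82 84.
Offset 4: leading byte 0xD4 = 11010100 → 2-byte char #2 = D4 92.
Offset 6: leading byte 0xF1 = 11110001 → 4-byte char #3 = F1 B7 A1 A3.
Offset 10: leading byte 0xE3 = 11100011 → 3-byte char #4 = E3 83 86.
Offset 13: leading byte 0xE2 = 11100010 → 3-byte char #5 = E2 96 BC.
Offset 16: leading byte 0xEA = 11101010 → 3-byte char #6 = EA 86 BE.
Offset 19: leading byte 0xF0 = 11110000 → 4-byte char #7 = F0 A5 9A 9B.
Offset 23: leading byte 0xF0 = 11110000 → 4-byte char #8 = F0 B3 8E B1.
Leading byte 0xF0 = 11110000 matches 11110xxx → 4-byte sequence.
Byte 1: 0xF0 = 11110000, payload 000 (3 bits).
Byte 2: 0xB3 = 10110011 (10xxxxxx ✓), payload 110011.
Byte 3: 0x8E = 10001110 (10xxxxxx ✓), payload 001110.
Byte 4: 0xB1 = 10110001 (10xxxxxx ✓), payload 110001.
Concatenate: 000110011001110110001 = 0x333B1 (21 bits → U+333B1).

U+333B1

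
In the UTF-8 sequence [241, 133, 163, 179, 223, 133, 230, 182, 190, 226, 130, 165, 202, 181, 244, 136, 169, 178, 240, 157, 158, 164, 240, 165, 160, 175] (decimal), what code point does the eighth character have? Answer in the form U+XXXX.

Offset 0: leading byte 0xF1 = 11110001 → 4-byte char #1 = F1 85 A3 B3.
Offset 4: leading byte 0xDF = 11011111 → 2-byte char #2 = DF 85.
Offset 6: leading byte 0xE6 = 11100110 → 3-byte char #3 = E6 B6 BE.
Offset 9: leading byte 0xE2 = 11100010 → 3-byte char #4 = E2 82 A5.
Offset 12: leading byte 0xCA = 11001010 → 2-byte char #5 = CA B5.
Offset 14: leading byte 0xF4 = 11110100 → 4-byte char #6 = F4 88 A9 B2.
Offset 18: leading byte 0xF0 = 11110000 → 4-byte char #7 = F0 9D 9E A4.
Offset 22: leading byte 0xF0 = 11110000 → 4-byte char #8 = F0 A5 A0 AF.
Leading byte 0xF0 = 11110000 matches 11110xxx → 4-byte sequence.
Byte 1: 0xF0 = 11110000, payload 000 (3 bits).
Byte 2: 0xA5 = 10100101 (10xxxxxx ✓), payload 100101.
Byte 3: 0xA0 = 10100000 (10xxxxxx ✓), payload 100000.
Byte 4: 0xAF = 10101111 (10xxxxxx ✓), payload 101111.
Concatenate: 000100101100000101111 = 0x2582F (21 bits → U+2582F).

U+2582F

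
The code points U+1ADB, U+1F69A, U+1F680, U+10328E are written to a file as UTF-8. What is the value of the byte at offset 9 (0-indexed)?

U+1ADB → 3-byte form E1 AB 9B at offsets 0–2.
U+1F69A → 4-byte form F0 9F 9A 9A at offsets 3–6.
U+1F680 → 4-byte form F0 9F 9A 80 at offsets 7–10.
Offset 9 falls in char 3's range; it's byte 3 of F0 9F 9A 80 = 0x9A.

0x9A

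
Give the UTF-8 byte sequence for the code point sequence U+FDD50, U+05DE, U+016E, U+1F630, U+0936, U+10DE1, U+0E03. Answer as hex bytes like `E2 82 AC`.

F3 BD B5 90 D7 9E C5 AE F0 9F 98 B0 E0 A4 B6 F0 90 B7 A1 E0 B8 83

U+FDD50: 4-byte form → F3 BD B5 90.
U+05DE: 2-byte form → D7 9E.
U+016E: 2-byte form → C5 AE.
U+1F630: 4-byte form → F0 9F 98 B0.
U+0936: 3-byte form → E0 A4 B6.
U+10DE1: 4-byte form → F0 90 B7 A1.
U+0E03: 3-byte form → E0 B8 83.
Concatenated (22 bytes): F3 BD B5 90 D7 9E C5 AE F0 9F 98 B0 E0 A4 B6 F0 90 B7 A1 E0 B8 83.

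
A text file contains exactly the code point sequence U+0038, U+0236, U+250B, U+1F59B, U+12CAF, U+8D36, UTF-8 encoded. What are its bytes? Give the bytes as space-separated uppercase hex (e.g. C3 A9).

38 C8 B6 E2 94 8B F0 9F 96 9B F0 92 B2 AF E8 B4 B6

U+0038: 1-byte form → 38.
U+0236: 2-byte form → C8 B6.
U+250B: 3-byte form → E2 94 8B.
U+1F59B: 4-byte form → F0 9F 96 9B.
U+12CAF: 4-byte form → F0 92 B2 AF.
U+8D36: 3-byte form → E8 B4 B6.
Concatenated (17 bytes): 38 C8 B6 E2 94 8B F0 9F 96 9B F0 92 B2 AF E8 B4 B6.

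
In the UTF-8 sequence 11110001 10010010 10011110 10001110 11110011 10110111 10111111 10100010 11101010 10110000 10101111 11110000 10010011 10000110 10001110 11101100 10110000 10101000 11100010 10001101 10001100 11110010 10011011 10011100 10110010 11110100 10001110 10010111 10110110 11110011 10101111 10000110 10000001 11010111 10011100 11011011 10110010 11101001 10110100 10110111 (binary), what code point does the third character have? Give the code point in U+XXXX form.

U+AC2F

Offset 0: leading byte 0xF1 = 11110001 → 4-byte char #1 = F1 92 9E 8E.
Offset 4: leading byte 0xF3 = 11110011 → 4-byte char #2 = F3 B7 BF A2.
Offset 8: leading byte 0xEA = 11101010 → 3-byte char #3 = EA B0 AF.
Leading byte 0xEA = 11101010 matches 1110xxxx → 3-byte sequence.
Byte 1: 0xEA = 11101010, payload 1010 (4 bits).
Byte 2: 0xB0 = 10110000 (10xxxxxx ✓), payload 110000.
Byte 3: 0xAF = 10101111 (10xxxxxx ✓), payload 101111.
Concatenate: 1010110000101111 = 0xAC2F (16 bits → U+AC2F).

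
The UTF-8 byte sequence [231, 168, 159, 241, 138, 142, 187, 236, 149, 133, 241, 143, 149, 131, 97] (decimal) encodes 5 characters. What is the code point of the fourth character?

Offset 0: leading byte 0xE7 = 11100111 → 3-byte char #1 = E7 A8 9F.
Offset 3: leading byte 0xF1 = 11110001 → 4-byte char #2 = F1 8A 8E BB.
Offset 7: leading byte 0xEC = 11101100 → 3-byte char #3 = EC 95 85.
Offset 10: leading byte 0xF1 = 11110001 → 4-byte char #4 = F1 8F 95 83.
Leading byte 0xF1 = 11110001 matches 11110xxx → 4-byte sequence.
Byte 1: 0xF1 = 11110001, payload 001 (3 bits).
Byte 2: 0x8F = 10001111 (10xxxxxx ✓), payload 001111.
Byte 3: 0x95 = 10010101 (10xxxxxx ✓), payload 010101.
Byte 4: 0x83 = 10000011 (10xxxxxx ✓), payload 000011.
Concatenate: 001001111010101000011 = 0x4F543 (21 bits → U+4F543).

U+4F543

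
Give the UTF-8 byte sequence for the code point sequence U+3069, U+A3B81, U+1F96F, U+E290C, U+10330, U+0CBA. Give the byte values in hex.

U+3069: 3-byte form → E3 81 A9.
U+A3B81: 4-byte form → F2 A3 AE 81.
U+1F96F: 4-byte form → F0 9F A5 AF.
U+E290C: 4-byte form → F3 A2 A4 8C.
U+10330: 4-byte form → F0 90 8C B0.
U+0CBA: 3-byte form → E0 B2 BA.
Concatenated (22 bytes): E3 81 A9 F2 A3 AE 81 F0 9F A5 AF F3 A2 A4 8C F0 90 8C B0 E0 B2 BA.

E3 81 A9 F2 A3 AE 81 F0 9F A5 AF F3 A2 A4 8C F0 90 8C B0 E0 B2 BA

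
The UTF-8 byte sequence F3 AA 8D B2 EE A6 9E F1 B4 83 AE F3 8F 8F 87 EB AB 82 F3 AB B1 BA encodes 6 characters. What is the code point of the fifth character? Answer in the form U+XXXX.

Offset 0: leading byte 0xF3 = 11110011 → 4-byte char #1 = F3 AA 8D B2.
Offset 4: leading byte 0xEE = 11101110 → 3-byte char #2 = EE A6 9E.
Offset 7: leading byte 0xF1 = 11110001 → 4-byte char #3 = F1 B4 83 AE.
Offset 11: leading byte 0xF3 = 11110011 → 4-byte char #4 = F3 8F 8F 87.
Offset 15: leading byte 0xEB = 11101011 → 3-byte char #5 = EB AB 82.
Leading byte 0xEB = 11101011 matches 1110xxxx → 3-byte sequence.
Byte 1: 0xEB = 11101011, payload 1011 (4 bits).
Byte 2: 0xAB = 10101011 (10xxxxxx ✓), payload 101011.
Byte 3: 0x82 = 10000010 (10xxxxxx ✓), payload 000010.
Concatenate: 1011101011000010 = 0xBAC2 (16 bits → U+BAC2).

U+BAC2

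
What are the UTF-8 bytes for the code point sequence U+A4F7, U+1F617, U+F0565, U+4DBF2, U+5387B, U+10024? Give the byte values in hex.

EA 93 B7 F0 9F 98 97 F3 B0 95 A5 F1 8D AF B2 F1 93 A1 BB F0 90 80 A4

U+A4F7: 3-byte form → EA 93 B7.
U+1F617: 4-byte form → F0 9F 98 97.
U+F0565: 4-byte form → F3 B0 95 A5.
U+4DBF2: 4-byte form → F1 8D AF B2.
U+5387B: 4-byte form → F1 93 A1 BB.
U+10024: 4-byte form → F0 90 80 A4.
Concatenated (23 bytes): EA 93 B7 F0 9F 98 97 F3 B0 95 A5 F1 8D AF B2 F1 93 A1 BB F0 90 80 A4.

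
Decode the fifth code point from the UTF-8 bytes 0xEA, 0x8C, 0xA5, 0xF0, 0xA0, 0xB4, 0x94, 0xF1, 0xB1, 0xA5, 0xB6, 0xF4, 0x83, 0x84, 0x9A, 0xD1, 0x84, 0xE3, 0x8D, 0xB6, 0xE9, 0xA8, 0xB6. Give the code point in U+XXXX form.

Offset 0: leading byte 0xEA = 11101010 → 3-byte char #1 = EA 8C A5.
Offset 3: leading byte 0xF0 = 11110000 → 4-byte char #2 = F0 A0 B4 94.
Offset 7: leading byte 0xF1 = 11110001 → 4-byte char #3 = F1 B1 A5 B6.
Offset 11: leading byte 0xF4 = 11110100 → 4-byte char #4 = F4 83 84 9A.
Offset 15: leading byte 0xD1 = 11010001 → 2-byte char #5 = D1 84.
Leading byte 0xD1 = 11010001 matches 110xxxxx → 2-byte sequence.
Byte 1: 0xD1 = 11010001, payload 10001 (5 bits).
Byte 2: 0x84 = 10000100 (10xxxxxx ✓), payload 000100.
Concatenate: 10001000100 = 0x444 (11 bits → U+0444).

U+0444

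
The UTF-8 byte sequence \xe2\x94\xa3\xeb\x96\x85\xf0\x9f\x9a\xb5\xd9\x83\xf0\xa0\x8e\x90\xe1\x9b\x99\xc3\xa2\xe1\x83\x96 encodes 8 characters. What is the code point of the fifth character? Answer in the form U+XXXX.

Offset 0: leading byte 0xE2 = 11100010 → 3-byte char #1 = E2 94 A3.
Offset 3: leading byte 0xEB = 11101011 → 3-byte char #2 = EB 96 85.
Offset 6: leading byte 0xF0 = 11110000 → 4-byte char #3 = F0 9F 9A B5.
Offset 10: leading byte 0xD9 = 11011001 → 2-byte char #4 = D9 83.
Offset 12: leading byte 0xF0 = 11110000 → 4-byte char #5 = F0 A0 8E 90.
Leading byte 0xF0 = 11110000 matches 11110xxx → 4-byte sequence.
Byte 1: 0xF0 = 11110000, payload 000 (3 bits).
Byte 2: 0xA0 = 10100000 (10xxxxxx ✓), payload 100000.
Byte 3: 0x8E = 10001110 (10xxxxxx ✓), payload 001110.
Byte 4: 0x90 = 10010000 (10xxxxxx ✓), payload 010000.
Concatenate: 000100000001110010000 = 0x20390 (21 bits → U+20390).

U+20390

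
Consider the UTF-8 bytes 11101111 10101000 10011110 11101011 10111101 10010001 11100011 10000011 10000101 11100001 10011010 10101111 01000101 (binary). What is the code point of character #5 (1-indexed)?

U+0045

Offset 0: leading byte 0xEF = 11101111 → 3-byte char #1 = EF A8 9E.
Offset 3: leading byte 0xEB = 11101011 → 3-byte char #2 = EB BD 91.
Offset 6: leading byte 0xE3 = 11100011 → 3-byte char #3 = E3 83 85.
Offset 9: leading byte 0xE1 = 11100001 → 3-byte char #4 = E1 9A AF.
Offset 12: leading byte 0x45 = 01000101 → 1-byte char #5 = 45.
Leading byte 0x45 = 01000101 matches 0xxxxxxx → 1-byte sequence.
Byte 1: 0x45 = 01000101, payload 1000101 (7 bits).
Concatenate: 1000101 = 0x45 (7 bits → U+0045).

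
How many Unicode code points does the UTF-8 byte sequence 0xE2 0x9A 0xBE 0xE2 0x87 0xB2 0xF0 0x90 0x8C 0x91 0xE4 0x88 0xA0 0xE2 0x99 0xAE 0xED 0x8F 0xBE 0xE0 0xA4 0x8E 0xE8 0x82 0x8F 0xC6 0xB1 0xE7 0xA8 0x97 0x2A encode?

Byte at offset 0: 0xE2 = 11100010 → 3-byte char (#1). Advance 3.
Byte at offset 3: 0xE2 = 11100010 → 3-byte char (#2). Advance 3.
Byte at offset 6: 0xF0 = 11110000 → 4-byte char (#3). Advance 4.
Byte at offset 10: 0xE4 = 11100100 → 3-byte char (#4). Advance 3.
Byte at offset 13: 0xE2 = 11100010 → 3-byte char (#5). Advance 3.
Byte at offset 16: 0xED = 11101101 → 3-byte char (#6). Advance 3.
Byte at offset 19: 0xE0 = 11100000 → 3-byte char (#7). Advance 3.
Byte at offset 22: 0xE8 = 11101000 → 3-byte char (#8). Advance 3.
Byte at offset 25: 0xC6 = 11000110 → 2-byte char (#9). Advance 2.
Byte at offset 27: 0xE7 = 11100111 → 3-byte char (#10). Advance 3.
Byte at offset 30: 0x2A = 00101010 → 1-byte char (#11). Advance 1.
Reached end at offset 31 after 11 code points.

11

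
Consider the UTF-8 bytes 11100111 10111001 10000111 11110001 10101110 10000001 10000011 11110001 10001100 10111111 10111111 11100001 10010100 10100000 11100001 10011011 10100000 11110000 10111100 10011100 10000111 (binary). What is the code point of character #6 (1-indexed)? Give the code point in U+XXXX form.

U+3C707

Offset 0: leading byte 0xE7 = 11100111 → 3-byte char #1 = E7 B9 87.
Offset 3: leading byte 0xF1 = 11110001 → 4-byte char #2 = F1 AE 81 83.
Offset 7: leading byte 0xF1 = 11110001 → 4-byte char #3 = F1 8C BF BF.
Offset 11: leading byte 0xE1 = 11100001 → 3-byte char #4 = E1 94 A0.
Offset 14: leading byte 0xE1 = 11100001 → 3-byte char #5 = E1 9B A0.
Offset 17: leading byte 0xF0 = 11110000 → 4-byte char #6 = F0 BC 9C 87.
Leading byte 0xF0 = 11110000 matches 11110xxx → 4-byte sequence.
Byte 1: 0xF0 = 11110000, payload 000 (3 bits).
Byte 2: 0xBC = 10111100 (10xxxxxx ✓), payload 111100.
Byte 3: 0x9C = 10011100 (10xxxxxx ✓), payload 011100.
Byte 4: 0x87 = 10000111 (10xxxxxx ✓), payload 000111.
Concatenate: 000111100011100000111 = 0x3C707 (21 bits → U+3C707).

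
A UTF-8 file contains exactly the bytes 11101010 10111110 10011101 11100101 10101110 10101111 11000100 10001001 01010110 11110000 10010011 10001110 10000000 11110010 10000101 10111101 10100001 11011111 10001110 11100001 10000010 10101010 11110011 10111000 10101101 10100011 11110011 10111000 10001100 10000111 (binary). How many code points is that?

10

Byte at offset 0: 0xEA = 11101010 → 3-byte char (#1). Advance 3.
Byte at offset 3: 0xE5 = 11100101 → 3-byte char (#2). Advance 3.
Byte at offset 6: 0xC4 = 11000100 → 2-byte char (#3). Advance 2.
Byte at offset 8: 0x56 = 01010110 → 1-byte char (#4). Advance 1.
Byte at offset 9: 0xF0 = 11110000 → 4-byte char (#5). Advance 4.
Byte at offset 13: 0xF2 = 11110010 → 4-byte char (#6). Advance 4.
Byte at offset 17: 0xDF = 11011111 → 2-byte char (#7). Advance 2.
Byte at offset 19: 0xE1 = 11100001 → 3-byte char (#8). Advance 3.
Byte at offset 22: 0xF3 = 11110011 → 4-byte char (#9). Advance 4.
Byte at offset 26: 0xF3 = 11110011 → 4-byte char (#10). Advance 4.
Reached end at offset 30 after 10 code points.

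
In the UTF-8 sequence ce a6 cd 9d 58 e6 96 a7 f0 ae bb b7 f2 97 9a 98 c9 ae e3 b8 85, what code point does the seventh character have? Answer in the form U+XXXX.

U+026E

Offset 0: leading byte 0xCE = 11001110 → 2-byte char #1 = CE A6.
Offset 2: leading byte 0xCD = 11001101 → 2-byte char #2 = CD 9D.
Offset 4: leading byte 0x58 = 01011000 → 1-byte char #3 = 58.
Offset 5: leading byte 0xE6 = 11100110 → 3-byte char #4 = E6 96 A7.
Offset 8: leading byte 0xF0 = 11110000 → 4-byte char #5 = F0 AE BB B7.
Offset 12: leading byte 0xF2 = 11110010 → 4-byte char #6 = F2 97 9A 98.
Offset 16: leading byte 0xC9 = 11001001 → 2-byte char #7 = C9 AE.
Leading byte 0xC9 = 11001001 matches 110xxxxx → 2-byte sequence.
Byte 1: 0xC9 = 11001001, payload 01001 (5 bits).
Byte 2: 0xAE = 10101110 (10xxxxxx ✓), payload 101110.
Concatenate: 01001101110 = 0x26E (11 bits → U+026E).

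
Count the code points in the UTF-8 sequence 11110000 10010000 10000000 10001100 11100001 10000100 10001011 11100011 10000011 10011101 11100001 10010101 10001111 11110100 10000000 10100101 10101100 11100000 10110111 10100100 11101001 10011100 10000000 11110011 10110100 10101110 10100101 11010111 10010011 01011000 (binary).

Byte at offset 0: 0xF0 = 11110000 → 4-byte char (#1). Advance 4.
Byte at offset 4: 0xE1 = 11100001 → 3-byte char (#2). Advance 3.
Byte at offset 7: 0xE3 = 11100011 → 3-byte char (#3). Advance 3.
Byte at offset 10: 0xE1 = 11100001 → 3-byte char (#4). Advance 3.
Byte at offset 13: 0xF4 = 11110100 → 4-byte char (#5). Advance 4.
Byte at offset 17: 0xE0 = 11100000 → 3-byte char (#6). Advance 3.
Byte at offset 20: 0xE9 = 11101001 → 3-byte char (#7). Advance 3.
Byte at offset 23: 0xF3 = 11110011 → 4-byte char (#8). Advance 4.
Byte at offset 27: 0xD7 = 11010111 → 2-byte char (#9). Advance 2.
Byte at offset 29: 0x58 = 01011000 → 1-byte char (#10). Advance 1.
Reached end at offset 30 after 10 code points.

10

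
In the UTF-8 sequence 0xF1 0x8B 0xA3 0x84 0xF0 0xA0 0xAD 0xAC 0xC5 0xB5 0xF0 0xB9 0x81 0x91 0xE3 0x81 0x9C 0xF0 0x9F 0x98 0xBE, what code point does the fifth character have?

Offset 0: leading byte 0xF1 = 11110001 → 4-byte char #1 = F1 8B A3 84.
Offset 4: leading byte 0xF0 = 11110000 → 4-byte char #2 = F0 A0 AD AC.
Offset 8: leading byte 0xC5 = 11000101 → 2-byte char #3 = C5 B5.
Offset 10: leading byte 0xF0 = 11110000 → 4-byte char #4 = F0 B9 81 91.
Offset 14: leading byte 0xE3 = 11100011 → 3-byte char #5 = E3 81 9C.
Leading byte 0xE3 = 11100011 matches 1110xxxx → 3-byte sequence.
Byte 1: 0xE3 = 11100011, payload 0011 (4 bits).
Byte 2: 0x81 = 10000001 (10xxxxxx ✓), payload 000001.
Byte 3: 0x9C = 10011100 (10xxxxxx ✓), payload 011100.
Concatenate: 0011000001011100 = 0x305C (16 bits → U+305C).

U+305C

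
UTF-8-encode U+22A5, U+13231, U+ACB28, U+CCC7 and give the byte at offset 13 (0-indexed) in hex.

U+22A5 → 3-byte form E2 8A A5 at offsets 0–2.
U+13231 → 4-byte form F0 93 88 B1 at offsets 3–6.
U+ACB28 → 4-byte form F2 AC AC A8 at offsets 7–10.
U+CCC7 → 3-byte form EC B3 87 at offsets 11–13.
Offset 13 falls in char 4's range; it's byte 3 of EC B3 87 = 0x87.

0x87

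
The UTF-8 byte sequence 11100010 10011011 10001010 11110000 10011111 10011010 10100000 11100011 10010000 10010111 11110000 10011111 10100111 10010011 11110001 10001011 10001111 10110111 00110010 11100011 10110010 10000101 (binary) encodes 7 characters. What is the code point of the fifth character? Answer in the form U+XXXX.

U+4B3F7

Offset 0: leading byte 0xE2 = 11100010 → 3-byte char #1 = E2 9B 8A.
Offset 3: leading byte 0xF0 = 11110000 → 4-byte char #2 = F0 9F 9A A0.
Offset 7: leading byte 0xE3 = 11100011 → 3-byte char #3 = E3 90 97.
Offset 10: leading byte 0xF0 = 11110000 → 4-byte char #4 = F0 9F A7 93.
Offset 14: leading byte 0xF1 = 11110001 → 4-byte char #5 = F1 8B 8F B7.
Leading byte 0xF1 = 11110001 matches 11110xxx → 4-byte sequence.
Byte 1: 0xF1 = 11110001, payload 001 (3 bits).
Byte 2: 0x8B = 10001011 (10xxxxxx ✓), payload 001011.
Byte 3: 0x8F = 10001111 (10xxxxxx ✓), payload 001111.
Byte 4: 0xB7 = 10110111 (10xxxxxx ✓), payload 110111.
Concatenate: 001001011001111110111 = 0x4B3F7 (21 bits → U+4B3F7).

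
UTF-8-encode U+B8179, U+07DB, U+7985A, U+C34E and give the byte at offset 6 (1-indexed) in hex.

0x9B

1-indexed offset 6 is 0-indexed offset 5.
U+B8179 → 4-byte form F2 B8 85 B9 at offsets 0–3.
U+07DB → 2-byte form DF 9B at offsets 4–5.
Offset 5 falls in char 2's range; it's byte 2 of DF 9B = 0x9B.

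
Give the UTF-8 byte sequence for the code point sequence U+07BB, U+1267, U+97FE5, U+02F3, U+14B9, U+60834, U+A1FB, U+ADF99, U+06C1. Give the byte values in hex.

DE BB E1 89 A7 F2 97 BF A5 CB B3 E1 92 B9 F1 A0 A0 B4 EA 87 BB F2 AD BE 99 DB 81

U+07BB: 2-byte form → DE BB.
U+1267: 3-byte form → E1 89 A7.
U+97FE5: 4-byte form → F2 97 BF A5.
U+02F3: 2-byte form → CB B3.
U+14B9: 3-byte form → E1 92 B9.
U+60834: 4-byte form → F1 A0 A0 B4.
U+A1FB: 3-byte form → EA 87 BB.
U+ADF99: 4-byte form → F2 AD BE 99.
U+06C1: 2-byte form → DB 81.
Concatenated (27 bytes): DE BB E1 89 A7 F2 97 BF A5 CB B3 E1 92 B9 F1 A0 A0 B4 EA 87 BB F2 AD BE 99 DB 81.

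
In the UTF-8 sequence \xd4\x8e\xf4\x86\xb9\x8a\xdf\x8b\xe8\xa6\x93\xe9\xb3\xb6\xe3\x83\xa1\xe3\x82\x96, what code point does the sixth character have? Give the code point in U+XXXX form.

U+30E1

Offset 0: leading byte 0xD4 = 11010100 → 2-byte char #1 = D4 8E.
Offset 2: leading byte 0xF4 = 11110100 → 4-byte char #2 = F4 86 B9 8A.
Offset 6: leading byte 0xDF = 11011111 → 2-byte char #3 = DF 8B.
Offset 8: leading byte 0xE8 = 11101000 → 3-byte char #4 = E8 A6 93.
Offset 11: leading byte 0xE9 = 11101001 → 3-byte char #5 = E9 B3 B6.
Offset 14: leading byte 0xE3 = 11100011 → 3-byte char #6 = E3 83 A1.
Leading byte 0xE3 = 11100011 matches 1110xxxx → 3-byte sequence.
Byte 1: 0xE3 = 11100011, payload 0011 (4 bits).
Byte 2: 0x83 = 10000011 (10xxxxxx ✓), payload 000011.
Byte 3: 0xA1 = 10100001 (10xxxxxx ✓), payload 100001.
Concatenate: 0011000011100001 = 0x30E1 (16 bits → U+30E1).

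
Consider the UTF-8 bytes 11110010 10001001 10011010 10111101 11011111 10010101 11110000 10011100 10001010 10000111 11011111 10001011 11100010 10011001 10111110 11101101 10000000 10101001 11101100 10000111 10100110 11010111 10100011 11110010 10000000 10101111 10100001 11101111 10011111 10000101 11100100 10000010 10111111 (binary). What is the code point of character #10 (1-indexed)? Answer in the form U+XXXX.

Offset 0: leading byte 0xF2 = 11110010 → 4-byte char #1 = F2 89 9A BD.
Offset 4: leading byte 0xDF = 11011111 → 2-byte char #2 = DF 95.
Offset 6: leading byte 0xF0 = 11110000 → 4-byte char #3 = F0 9C 8A 87.
Offset 10: leading byte 0xDF = 11011111 → 2-byte char #4 = DF 8B.
Offset 12: leading byte 0xE2 = 11100010 → 3-byte char #5 = E2 99 BE.
Offset 15: leading byte 0xED = 11101101 → 3-byte char #6 = ED 80 A9.
Offset 18: leading byte 0xEC = 11101100 → 3-byte char #7 = EC 87 A6.
Offset 21: leading byte 0xD7 = 11010111 → 2-byte char #8 = D7 A3.
Offset 23: leading byte 0xF2 = 11110010 → 4-byte char #9 = F2 80 AF A1.
Offset 27: leading byte 0xEF = 11101111 → 3-byte char #10 = EF 9F 85.
Leading byte 0xEF = 11101111 matches 1110xxxx → 3-byte sequence.
Byte 1: 0xEF = 11101111, payload 1111 (4 bits).
Byte 2: 0x9F = 10011111 (10xxxxxx ✓), payload 011111.
Byte 3: 0x85 = 10000101 (10xxxxxx ✓), payload 000101.
Concatenate: 1111011111000101 = 0xF7C5 (16 bits → U+F7C5).

U+F7C5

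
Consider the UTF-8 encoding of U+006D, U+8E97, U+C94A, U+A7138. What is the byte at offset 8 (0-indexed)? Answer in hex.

0xA7

U+006D → 1-byte form 6D at offsets 0–0.
U+8E97 → 3-byte form E8 BA 97 at offsets 1–3.
U+C94A → 3-byte form EC A5 8A at offsets 4–6.
U+A7138 → 4-byte form F2 A7 84 B8 at offsets 7–10.
Offset 8 falls in char 4's range; it's byte 2 of F2 A7 84 B8 = 0xA7.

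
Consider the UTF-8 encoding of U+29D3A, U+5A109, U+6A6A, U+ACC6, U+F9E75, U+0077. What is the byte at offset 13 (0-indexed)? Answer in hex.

0x86

U+29D3A → 4-byte form F0 A9 B4 BA at offsets 0–3.
U+5A109 → 4-byte form F1 9A 84 89 at offsets 4–7.
U+6A6A → 3-byte form E6 A9 AA at offsets 8–10.
U+ACC6 → 3-byte form EA B3 86 at offsets 11–13.
Offset 13 falls in char 4's range; it's byte 3 of EA B3 86 = 0x86.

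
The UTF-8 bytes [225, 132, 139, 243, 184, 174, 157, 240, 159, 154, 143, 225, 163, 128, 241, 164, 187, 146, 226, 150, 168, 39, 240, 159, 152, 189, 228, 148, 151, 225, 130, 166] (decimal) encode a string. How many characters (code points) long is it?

Byte at offset 0: 0xE1 = 11100001 → 3-byte char (#1). Advance 3.
Byte at offset 3: 0xF3 = 11110011 → 4-byte char (#2). Advance 4.
Byte at offset 7: 0xF0 = 11110000 → 4-byte char (#3). Advance 4.
Byte at offset 11: 0xE1 = 11100001 → 3-byte char (#4). Advance 3.
Byte at offset 14: 0xF1 = 11110001 → 4-byte char (#5). Advance 4.
Byte at offset 18: 0xE2 = 11100010 → 3-byte char (#6). Advance 3.
Byte at offset 21: 0x27 = 00100111 → 1-byte char (#7). Advance 1.
Byte at offset 22: 0xF0 = 11110000 → 4-byte char (#8). Advance 4.
Byte at offset 26: 0xE4 = 11100100 → 3-byte char (#9). Advance 3.
Byte at offset 29: 0xE1 = 11100001 → 3-byte char (#10). Advance 3.
Reached end at offset 32 after 10 code points.

10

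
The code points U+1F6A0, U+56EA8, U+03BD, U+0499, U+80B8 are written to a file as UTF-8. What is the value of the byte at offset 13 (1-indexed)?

0xE8

1-indexed offset 13 is 0-indexed offset 12.
U+1F6A0 → 4-byte form F0 9F 9A A0 at offsets 0–3.
U+56EA8 → 4-byte form F1 96 BA A8 at offsets 4–7.
U+03BD → 2-byte form CE BD at offsets 8–9.
U+0499 → 2-byte form D2 99 at offsets 10–11.
U+80B8 → 3-byte form E8 82 B8 at offsets 12–14.
Offset 12 falls in char 5's range; it's byte 1 of E8 82 B8 = 0xE8.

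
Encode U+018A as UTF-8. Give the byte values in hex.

C6 8A

U+018A = 0x18A = 394 decimal. In range U+0080–U+07FF → 2-byte form: 110xxxxx 10xxxxxx.
Binary (11 bits): 00110001010.
Split 5+6: 00110 | 001010.
Byte 1: 11000110 = 0xC6.
Byte 2: 10001010 = 0x8A.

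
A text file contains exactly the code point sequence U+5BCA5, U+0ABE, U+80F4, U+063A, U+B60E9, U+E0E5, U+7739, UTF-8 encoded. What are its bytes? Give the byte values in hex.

F1 9B B2 A5 E0 AA BE E8 83 B4 D8 BA F2 B6 83 A9 EE 83 A5 E7 9C B9

U+5BCA5: 4-byte form → F1 9B B2 A5.
U+0ABE: 3-byte form → E0 AA BE.
U+80F4: 3-byte form → E8 83 B4.
U+063A: 2-byte form → D8 BA.
U+B60E9: 4-byte form → F2 B6 83 A9.
U+E0E5: 3-byte form → EE 83 A5.
U+7739: 3-byte form → E7 9C B9.
Concatenated (22 bytes): F1 9B B2 A5 E0 AA BE E8 83 B4 D8 BA F2 B6 83 A9 EE 83 A5 E7 9C B9.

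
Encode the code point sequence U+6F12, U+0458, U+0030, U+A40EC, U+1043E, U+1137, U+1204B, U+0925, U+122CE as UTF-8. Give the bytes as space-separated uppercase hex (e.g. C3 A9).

U+6F12: 3-byte form → E6 BC 92.
U+0458: 2-byte form → D1 98.
U+0030: 1-byte form → 30.
U+A40EC: 4-byte form → F2 A4 83 AC.
U+1043E: 4-byte form → F0 90 90 BE.
U+1137: 3-byte form → E1 84 B7.
U+1204B: 4-byte form → F0 92 81 8B.
U+0925: 3-byte form → E0 A4 A5.
U+122CE: 4-byte form → F0 92 8B 8E.
Concatenated (28 bytes): E6 BC 92 D1 98 30 F2 A4 83 AC F0 90 90 BE E1 84 B7 F0 92 81 8B E0 A4 A5 F0 92 8B 8E.

E6 BC 92 D1 98 30 F2 A4 83 AC F0 90 90 BE E1 84 B7 F0 92 81 8B E0 A4 A5 F0 92 8B 8E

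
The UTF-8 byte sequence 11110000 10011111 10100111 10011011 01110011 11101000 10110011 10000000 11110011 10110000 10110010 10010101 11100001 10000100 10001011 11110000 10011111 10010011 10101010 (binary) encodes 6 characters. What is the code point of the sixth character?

Offset 0: leading byte 0xF0 = 11110000 → 4-byte char #1 = F0 9F A7 9B.
Offset 4: leading byte 0x73 = 01110011 → 1-byte char #2 = 73.
Offset 5: leading byte 0xE8 = 11101000 → 3-byte char #3 = E8 B3 80.
Offset 8: leading byte 0xF3 = 11110011 → 4-byte char #4 = F3 B0 B2 95.
Offset 12: leading byte 0xE1 = 11100001 → 3-byte char #5 = E1 84 8B.
Offset 15: leading byte 0xF0 = 11110000 → 4-byte char #6 = F0 9F 93 AA.
Leading byte 0xF0 = 11110000 matches 11110xxx → 4-byte sequence.
Byte 1: 0xF0 = 11110000, payload 000 (3 bits).
Byte 2: 0x9F = 10011111 (10xxxxxx ✓), payload 011111.
Byte 3: 0x93 = 10010011 (10xxxxxx ✓), payload 010011.
Byte 4: 0xAA = 10101010 (10xxxxxx ✓), payload 101010.
Concatenate: 000011111010011101010 = 0x1F4EA (21 bits → U+1F4EA).

U+1F4EA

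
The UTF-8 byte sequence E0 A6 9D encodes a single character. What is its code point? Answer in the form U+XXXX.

Leading byte 0xE0 = 11100000 matches 1110xxxx → 3-byte sequence.
Byte 1: 0xE0 = 11100000, payload 0000 (4 bits).
Byte 2: 0xA6 = 10100110 (10xxxxxx ✓), payload 100110.
Byte 3: 0x9D = 10011101 (10xxxxxx ✓), payload 011101.
Concatenate: 0000100110011101 = 0x99D (16 bits → U+099D).

U+099D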